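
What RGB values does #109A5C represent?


10 → 16 (R)
9A → 154 (G)
5C → 92 (B)
= RGB(16, 154, 92)


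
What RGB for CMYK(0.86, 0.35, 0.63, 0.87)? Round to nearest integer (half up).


R = 255 × (1-C) × (1-K) = 255 × 0.14 × 0.13 = 4.641 → 5
G = 255 × (1-M) × (1-K) = 255 × 0.65 × 0.13 = 21.5475 → 22
B = 255 × (1-Y) × (1-K) = 255 × 0.37 × 0.13 = 12.2655 → 12
= RGB(5, 22, 12)


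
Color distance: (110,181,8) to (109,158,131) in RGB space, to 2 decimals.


d = √[(R₁-R₂)² + (G₁-G₂)² + (B₁-B₂)²]
d = √[(110-109)² + (181-158)² + (8-131)²]
d = √[1 + 529 + 15129]
d = √15659
d ≈ 125.14


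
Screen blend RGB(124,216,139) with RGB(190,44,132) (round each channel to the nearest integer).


Screen: C = 255 - (255-A)×(255-B)/255, rounded to nearest integer
R: 255 - (255-124)×(255-190)/255 = 255 - 8515/255 ≈ 255 - 33.392 = 221.608 → 222
G: 255 - (255-216)×(255-44)/255 = 255 - 8229/255 ≈ 255 - 32.271 = 222.729 → 223
B: 255 - (255-139)×(255-132)/255 = 255 - 14268/255 ≈ 255 - 55.953 = 199.047 → 199
= RGB(222, 223, 199)


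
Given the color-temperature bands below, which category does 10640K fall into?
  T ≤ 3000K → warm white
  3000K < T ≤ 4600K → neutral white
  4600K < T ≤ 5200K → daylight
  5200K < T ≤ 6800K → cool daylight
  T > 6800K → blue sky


Temperature: 10640K
10640K > 6800K → blue sky
Classification: blue sky


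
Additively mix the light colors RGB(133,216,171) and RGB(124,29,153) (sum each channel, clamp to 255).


Additive: each channel = min(255, C₁+C₂)
R: 133+124 = 257 → 255
G: 216+29 = 245 → 245
B: 171+153 = 324 → 255
= RGB(255, 245, 255)


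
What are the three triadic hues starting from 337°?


Triadic: equally spaced at 120° intervals
H1 = 337°
H2 = (337 + 120) mod 360 = 97°
H3 = (337 + 240) mod 360 = 217°
Triadic = 337°, 97°, 217°


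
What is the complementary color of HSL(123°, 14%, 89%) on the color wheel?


Complement = opposite side of color wheel = hue + 180°
H' = (123 + 180) mod 360 = 303°
S and L unchanged.
= HSL(303°, 14%, 89%)


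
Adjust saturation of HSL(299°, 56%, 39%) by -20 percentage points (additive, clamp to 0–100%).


Original S = 56%
Adjustment = -20 percentage points
New S = 56 + (-20) = 36
Clamp to [0, 100] → 36
= HSL(299°, 36%, 39%)


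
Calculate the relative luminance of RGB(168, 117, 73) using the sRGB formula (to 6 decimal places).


Linearize each channel (sRGB transfer function): c = v/255; c_lin = c/12.92 if c ≤ 0.04045, else ((c+0.055)/1.055)^2.4
  R: 168/255 ≈ 0.658824 > 0.04045 → ((0.658824+0.055)/1.055)^2.4 ≈ 0.391572
  G: 117/255 ≈ 0.458824 > 0.04045 → ((0.458824+0.055)/1.055)^2.4 ≈ 0.177888
  B: 73/255 ≈ 0.286275 > 0.04045 → ((0.286275+0.055)/1.055)^2.4 ≈ 0.066626
R_lin = 0.391572, G_lin = 0.177888, B_lin = 0.066626
L = 0.2126×R + 0.7152×G + 0.0722×B
L = 0.2126×0.391572 + 0.7152×0.177888 + 0.0722×0.066626
L ≈ 0.215284


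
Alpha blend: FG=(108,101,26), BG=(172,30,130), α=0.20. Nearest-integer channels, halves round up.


C = α×F + (1-α)×B, with 1-α = 0.80
R: 0.20×108 + 0.80×172 = 21.60 + 137.60 = 159.20 → 159
G: 0.20×101 + 0.80×30 = 20.20 + 24.00 = 44.20 → 44
B: 0.20×26 + 0.80×130 = 5.20 + 104.00 = 109.20 → 109
= RGB(159, 44, 109)


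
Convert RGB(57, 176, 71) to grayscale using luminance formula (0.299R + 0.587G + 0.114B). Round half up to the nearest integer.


Gray = 0.299×R + 0.587×G + 0.114×B
Gray = 0.299×57 + 0.587×176 + 0.114×71
Gray = 17.043 + 103.312 + 8.094
Gray = 128.449 → round half up → 128
Gray = 128


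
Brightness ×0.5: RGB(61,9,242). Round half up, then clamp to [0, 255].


Multiply each channel by 0.5, round half up, clamp to [0, 255]
R: 61×0.5 = 30.5 → round → 31
G: 9×0.5 = 4.5 → round → 5
B: 242×0.5 = 121
= RGB(31, 5, 121)


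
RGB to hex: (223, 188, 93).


R = 223 → DF (hex)
G = 188 → BC (hex)
B = 93 → 5D (hex)
Hex = #DFBC5D


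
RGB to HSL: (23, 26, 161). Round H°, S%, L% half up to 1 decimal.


Normalize: R'=23/255≈0.0902, G'=26/255≈0.1020, B'=161/255≈0.6314
Max=161/255, Min=23/255, Δ=Max-Min=138/255
L = (Max+Min)/2 = (161+23)/510 = 184/510 = 0.36078… → L = 36.1%
L ≤ 0.5 → S = Δ/(Max+Min) = 138/(161+23) = 138/184 = 0.75 → S = 75.0%
(the 1/255 factors cancel in S and H, so raw channel differences can be used)
Max is B' → H = 60 × ((R-G)/Δ + 4) = 60 × ((23-26)/138 + 4)
  -3/138 + 4 = -0.0217… + 4 = 3.9782…
  H = 60 × 3.9782… = 238.695…° → H = 238.7°
= HSL(238.7°, 75.0%, 36.1%)


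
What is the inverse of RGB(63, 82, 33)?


Invert: (255-R, 255-G, 255-B)
R: 255-63 = 192
G: 255-82 = 173
B: 255-33 = 222
= RGB(192, 173, 222)


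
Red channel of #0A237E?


Color: #0A237E
R = 0A = 10
G = 23 = 35
B = 7E = 126
Red = 10


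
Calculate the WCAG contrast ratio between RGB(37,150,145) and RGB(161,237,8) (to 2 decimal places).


Linearize each sRGB channel c=v/255: c/12.92 if c ≤ 0.04045 else ((c+0.055)/1.055)^2.4
L = 0.2126×R_lin + 0.7152×G_lin + 0.0722×B_lin
Color 1 (37,150,145):
  R=37: 37/255≈0.1451 > 0.04045 → ((0.1451+0.055)/1.055)^2.4 ≈ 0.01850
  G=150: 150/255≈0.5882 > 0.04045 → ((0.5882+0.055)/1.055)^2.4 ≈ 0.30499
  B=145: 145/255≈0.5686 > 0.04045 → ((0.5686+0.055)/1.055)^2.4 ≈ 0.28315
  L1 = 0.2126×0.01850 + 0.7152×0.30499 + 0.0722×0.28315 ≈ 0.24250
Color 2 (161,237,8):
  R=161: 161/255≈0.6314 > 0.04045 → ((0.6314+0.055)/1.055)^2.4 ≈ 0.35640
  G=237: 237/255≈0.9294 > 0.04045 → ((0.9294+0.055)/1.055)^2.4 ≈ 0.84687
  B=8: 8/255≈0.0314 ≤ 0.04045 → 0.0314/12.92 ≈ 0.00243
  L2 = 0.2126×0.35640 + 0.7152×0.84687 + 0.0722×0.00243 ≈ 0.68163
Lighter = 0.68163, Darker = 0.24250
Ratio = (L_lighter + 0.05) / (L_darker + 0.05)
Ratio = (0.68163 + 0.05) / (0.24250 + 0.05) = 0.73163 / 0.29250 ≈ 2.5013
Ratio ≈ 2.50:1


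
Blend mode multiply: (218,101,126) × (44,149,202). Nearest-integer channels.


Multiply: C = A×B/255, rounded to nearest integer
R: 218×44/255 = 9592/255 ≈ 37.616 → 38
G: 101×149/255 = 15049/255 ≈ 59.016 → 59
B: 126×202/255 = 25452/255 ≈ 99.812 → 100
= RGB(38, 59, 100)


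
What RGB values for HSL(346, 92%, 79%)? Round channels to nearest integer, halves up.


H=346°, S=0.92, L=0.79
C = (1-|2L-1|)×S = (1-|0.58|)×0.92 = 0.3864
H' = H/60 = 346/60 ≈ 5.7667; X = C×(1-|H' mod 2 - 1|) = 0.09016
m = L - C/2 = 0.79 - 0.1932 = 0.5968
Sector ⌊H'⌋ = 5 → (R',G',B') = (0.3864, 0.0, 0.09016)
RGB = ((R'+m)×255, (G'+m)×255, (B'+m)×255) = (250.716, 152.184, 175.1748)
Round half up → RGB(251, 152, 175)


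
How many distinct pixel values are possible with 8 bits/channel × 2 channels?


Total bits = 8 bits/channel × 2 channels = 16 bits
Distinct pixel values = 2^16
= 65,536 pixel values


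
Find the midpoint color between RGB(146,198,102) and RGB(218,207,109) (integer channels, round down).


Midpoint: each channel = ⌊(C₁+C₂)/2⌋
R: ⌊(146+218)/2⌋ = 182
G: ⌊(198+207)/2⌋ = 202
B: ⌊(102+109)/2⌋ = 105
= RGB(182, 202, 105)


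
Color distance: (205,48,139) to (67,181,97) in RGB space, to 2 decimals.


d = √[(R₁-R₂)² + (G₁-G₂)² + (B₁-B₂)²]
d = √[(205-67)² + (48-181)² + (139-97)²]
d = √[19044 + 17689 + 1764]
d = √38497
d ≈ 196.21


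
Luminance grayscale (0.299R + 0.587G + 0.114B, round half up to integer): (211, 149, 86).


Gray = 0.299×R + 0.587×G + 0.114×B
Gray = 0.299×211 + 0.587×149 + 0.114×86
Gray = 63.089 + 87.463 + 9.804
Gray = 160.356 → round half up → 160
Gray = 160


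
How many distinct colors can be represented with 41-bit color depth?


Colors = 2^bits = 2^41
= 2,199,023,255,552 colors


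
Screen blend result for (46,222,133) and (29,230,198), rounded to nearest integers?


Screen: C = 255 - (255-A)×(255-B)/255, rounded to nearest integer
R: 255 - (255-46)×(255-29)/255 = 255 - 47234/255 ≈ 255 - 185.231 = 69.769 → 70
G: 255 - (255-222)×(255-230)/255 = 255 - 825/255 ≈ 255 - 3.235 = 251.765 → 252
B: 255 - (255-133)×(255-198)/255 = 255 - 6954/255 ≈ 255 - 27.271 = 227.729 → 228
= RGB(70, 252, 228)


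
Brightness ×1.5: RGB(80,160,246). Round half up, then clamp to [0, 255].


Multiply each channel by 1.5, round half up, clamp to [0, 255]
R: 80×1.5 = 120
G: 160×1.5 = 240
B: 246×1.5 = 369 → clamp → 255
= RGB(120, 240, 255)


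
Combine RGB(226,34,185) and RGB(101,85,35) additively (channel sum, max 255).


Additive: each channel = min(255, C₁+C₂)
R: 226+101 = 327 → 255
G: 34+85 = 119 → 119
B: 185+35 = 220 → 220
= RGB(255, 119, 220)


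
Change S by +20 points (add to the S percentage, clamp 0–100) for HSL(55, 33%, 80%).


Original S = 33%
Adjustment = +20 percentage points
New S = 33 + (20) = 53
Clamp to [0, 100] → 53
= HSL(55°, 53%, 80%)


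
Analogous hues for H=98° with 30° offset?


Base hue: 98°
Left analog: (98 - 30) mod 360 = 68°
Right analog: (98 + 30) mod 360 = 128°
Analogous hues = 68° and 128°


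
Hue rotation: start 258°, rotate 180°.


New hue = (H + rotation) mod 360
New hue = (258 + 180) mod 360
= 438 mod 360
= 78°


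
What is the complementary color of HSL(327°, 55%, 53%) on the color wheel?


Complement = opposite side of color wheel = hue + 180°
H' = (327 + 180) mod 360 = 147°
S and L unchanged.
= HSL(147°, 55%, 53%)


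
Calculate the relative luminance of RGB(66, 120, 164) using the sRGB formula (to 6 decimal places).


Linearize each channel (sRGB transfer function): c = v/255; c_lin = c/12.92 if c ≤ 0.04045, else ((c+0.055)/1.055)^2.4
  R: 66/255 ≈ 0.258824 > 0.04045 → ((0.258824+0.055)/1.055)^2.4 ≈ 0.054480
  G: 120/255 ≈ 0.470588 > 0.04045 → ((0.470588+0.055)/1.055)^2.4 ≈ 0.187821
  B: 164/255 ≈ 0.643137 > 0.04045 → ((0.643137+0.055)/1.055)^2.4 ≈ 0.371238
R_lin = 0.054480, G_lin = 0.187821, B_lin = 0.371238
L = 0.2126×R + 0.7152×G + 0.0722×B
L = 0.2126×0.054480 + 0.7152×0.187821 + 0.0722×0.371238
L ≈ 0.172715


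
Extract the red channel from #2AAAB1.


Color: #2AAAB1
R = 2A = 42
G = AA = 170
B = B1 = 177
Red = 42


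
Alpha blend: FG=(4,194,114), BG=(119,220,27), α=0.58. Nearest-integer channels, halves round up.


C = α×F + (1-α)×B, with 1-α = 0.42
R: 0.58×4 + 0.42×119 = 2.32 + 49.98 = 52.30 → 52
G: 0.58×194 + 0.42×220 = 112.52 + 92.40 = 204.92 → 205
B: 0.58×114 + 0.42×27 = 66.12 + 11.34 = 77.46 → 77
= RGB(52, 205, 77)


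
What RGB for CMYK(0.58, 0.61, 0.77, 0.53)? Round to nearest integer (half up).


R = 255 × (1-C) × (1-K) = 255 × 0.42 × 0.47 = 50.337 → 50
G = 255 × (1-M) × (1-K) = 255 × 0.39 × 0.47 = 46.7415 → 47
B = 255 × (1-Y) × (1-K) = 255 × 0.23 × 0.47 = 27.5655 → 28
= RGB(50, 47, 28)


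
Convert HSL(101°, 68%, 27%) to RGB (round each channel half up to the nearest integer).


H=101°, S=0.68, L=0.27
C = (1-|2L-1|)×S = (1-|-0.46|)×0.68 = 0.3672
H' = H/60 = 101/60 ≈ 1.6833; X = C×(1-|H' mod 2 - 1|) = 0.11628
m = L - C/2 = 0.27 - 0.1836 = 0.0864
Sector ⌊H'⌋ = 1 → (R',G',B') = (0.11628, 0.3672, 0.0)
RGB = ((R'+m)×255, (G'+m)×255, (B'+m)×255) = (51.6834, 115.668, 22.032)
Round half up → RGB(52, 116, 22)


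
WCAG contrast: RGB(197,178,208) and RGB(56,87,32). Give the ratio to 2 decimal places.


Linearize each sRGB channel c=v/255: c/12.92 if c ≤ 0.04045 else ((c+0.055)/1.055)^2.4
L = 0.2126×R_lin + 0.7152×G_lin + 0.0722×B_lin
Color 1 (197,178,208):
  R=197: 197/255≈0.7725 > 0.04045 → ((0.7725+0.055)/1.055)^2.4 ≈ 0.55834
  G=178: 178/255≈0.6980 > 0.04045 → ((0.6980+0.055)/1.055)^2.4 ≈ 0.44520
  B=208: 208/255≈0.8157 > 0.04045 → ((0.8157+0.055)/1.055)^2.4 ≈ 0.63076
  L1 = 0.2126×0.55834 + 0.7152×0.44520 + 0.0722×0.63076 ≈ 0.48265
Color 2 (56,87,32):
  R=56: 56/255≈0.2196 > 0.04045 → ((0.2196+0.055)/1.055)^2.4 ≈ 0.03955
  G=87: 87/255≈0.3412 > 0.04045 → ((0.3412+0.055)/1.055)^2.4 ≈ 0.09531
  B=32: 32/255≈0.1255 > 0.04045 → ((0.1255+0.055)/1.055)^2.4 ≈ 0.01444
  L2 = 0.2126×0.03955 + 0.7152×0.09531 + 0.0722×0.01444 ≈ 0.07761
Lighter = 0.48265, Darker = 0.07761
Ratio = (L_lighter + 0.05) / (L_darker + 0.05)
Ratio = (0.48265 + 0.05) / (0.07761 + 0.05) = 0.53265 / 0.12761 ≈ 4.1739
Ratio ≈ 4.17:1


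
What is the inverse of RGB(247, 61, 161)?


Invert: (255-R, 255-G, 255-B)
R: 255-247 = 8
G: 255-61 = 194
B: 255-161 = 94
= RGB(8, 194, 94)


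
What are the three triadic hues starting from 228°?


Triadic: equally spaced at 120° intervals
H1 = 228°
H2 = (228 + 120) mod 360 = 348°
H3 = (228 + 240) mod 360 = 108°
Triadic = 228°, 348°, 108°


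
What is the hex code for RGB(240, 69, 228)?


R = 240 → F0 (hex)
G = 69 → 45 (hex)
B = 228 → E4 (hex)
Hex = #F045E4


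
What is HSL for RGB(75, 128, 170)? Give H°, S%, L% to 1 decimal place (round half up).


Normalize: R'=75/255≈0.2941, G'=128/255≈0.5020, B'=170/255≈0.6667
Max=170/255, Min=75/255, Δ=Max-Min=95/255
L = (Max+Min)/2 = (170+75)/510 = 245/510 = 0.48039… → L = 48.0%
L ≤ 0.5 → S = Δ/(Max+Min) = 95/(170+75) = 95/245 = 0.38775… → S = 38.8%
(the 1/255 factors cancel in S and H, so raw channel differences can be used)
Max is B' → H = 60 × ((R-G)/Δ + 4) = 60 × ((75-128)/95 + 4)
  -53/95 + 4 = -0.5578… + 4 = 3.4421…
  H = 60 × 3.4421… = 206.526…° → H = 206.5°
= HSL(206.5°, 38.8%, 48.0%)


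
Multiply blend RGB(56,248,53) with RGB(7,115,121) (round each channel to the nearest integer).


Multiply: C = A×B/255, rounded to nearest integer
R: 56×7/255 = 392/255 ≈ 1.537 → 2
G: 248×115/255 = 28520/255 ≈ 111.843 → 112
B: 53×121/255 = 6413/255 ≈ 25.149 → 25
= RGB(2, 112, 25)


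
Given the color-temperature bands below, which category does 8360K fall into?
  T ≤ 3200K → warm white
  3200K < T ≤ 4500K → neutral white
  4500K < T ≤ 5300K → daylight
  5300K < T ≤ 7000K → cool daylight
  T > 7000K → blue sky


Temperature: 8360K
8360K > 7000K → blue sky
Classification: blue sky


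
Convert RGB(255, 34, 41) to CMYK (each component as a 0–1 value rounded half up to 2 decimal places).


R'=255/255≈1.0000, G'=34/255≈0.1333, B'=41/255≈0.1608
K = 1 - max(R',G',B') = 1 - 255/255 = 0/255 = 0 → 0.00
(1-R'-K)/(1-K) simplifies to (max-R)/max with max = 255:
C = (255-255)/255 = 0/255 = 0 → 0.00
M = (255-34)/255 = 221/255 = 0.86666… → 0.87
Y = (255-41)/255 = 214/255 = 0.83921… → 0.84
= CMYK(0.00, 0.87, 0.84, 0.00)


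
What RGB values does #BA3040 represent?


BA → 186 (R)
30 → 48 (G)
40 → 64 (B)
= RGB(186, 48, 64)


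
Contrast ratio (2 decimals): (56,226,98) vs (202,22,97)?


Linearize each sRGB channel c=v/255: c/12.92 if c ≤ 0.04045 else ((c+0.055)/1.055)^2.4
L = 0.2126×R_lin + 0.7152×G_lin + 0.0722×B_lin
Color 1 (56,226,98):
  R=56: 56/255≈0.2196 > 0.04045 → ((0.2196+0.055)/1.055)^2.4 ≈ 0.03955
  G=226: 226/255≈0.8863 > 0.04045 → ((0.8863+0.055)/1.055)^2.4 ≈ 0.76052
  B=98: 98/255≈0.3843 > 0.04045 → ((0.3843+0.055)/1.055)^2.4 ≈ 0.12214
  L1 = 0.2126×0.03955 + 0.7152×0.76052 + 0.0722×0.12214 ≈ 0.56115
Color 2 (202,22,97):
  R=202: 202/255≈0.7922 > 0.04045 → ((0.7922+0.055)/1.055)^2.4 ≈ 0.59062
  G=22: 22/255≈0.0863 > 0.04045 → ((0.0863+0.055)/1.055)^2.4 ≈ 0.00802
  B=97: 97/255≈0.3804 > 0.04045 → ((0.3804+0.055)/1.055)^2.4 ≈ 0.11954
  L2 = 0.2126×0.59062 + 0.7152×0.00802 + 0.0722×0.11954 ≈ 0.13993
Lighter = 0.56115, Darker = 0.13993
Ratio = (L_lighter + 0.05) / (L_darker + 0.05)
Ratio = (0.56115 + 0.05) / (0.13993 + 0.05) = 0.61115 / 0.18993 ≈ 3.2177
Ratio ≈ 3.22:1


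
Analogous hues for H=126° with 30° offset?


Base hue: 126°
Left analog: (126 - 30) mod 360 = 96°
Right analog: (126 + 30) mod 360 = 156°
Analogous hues = 96° and 156°


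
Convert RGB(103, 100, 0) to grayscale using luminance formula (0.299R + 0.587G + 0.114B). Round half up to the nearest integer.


Gray = 0.299×R + 0.587×G + 0.114×B
Gray = 0.299×103 + 0.587×100 + 0.114×0
Gray = 30.797 + 58.700 + 0.000
Gray = 89.497 → round half up → 89
Gray = 89


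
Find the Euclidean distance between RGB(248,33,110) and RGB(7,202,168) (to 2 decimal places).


d = √[(R₁-R₂)² + (G₁-G₂)² + (B₁-B₂)²]
d = √[(248-7)² + (33-202)² + (110-168)²]
d = √[58081 + 28561 + 3364]
d = √90006
d ≈ 300.01


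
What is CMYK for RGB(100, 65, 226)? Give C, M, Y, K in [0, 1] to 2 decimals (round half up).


R'=100/255≈0.3922, G'=65/255≈0.2549, B'=226/255≈0.8863
K = 1 - max(R',G',B') = 1 - 226/255 = 29/255 = 0.11372… → 0.11
(1-R'-K)/(1-K) simplifies to (max-R)/max with max = 226:
C = (226-100)/226 = 126/226 = 0.55752… → 0.56
M = (226-65)/226 = 161/226 = 0.71238… → 0.71
Y = (226-226)/226 = 0/226 = 0 → 0.00
= CMYK(0.56, 0.71, 0.00, 0.11)


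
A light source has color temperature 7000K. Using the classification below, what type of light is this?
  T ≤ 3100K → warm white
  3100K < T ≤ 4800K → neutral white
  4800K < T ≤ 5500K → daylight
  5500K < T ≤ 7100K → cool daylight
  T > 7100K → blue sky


Temperature: 7000K
5500K < 7000K ≤ 7100K → cool daylight
Classification: cool daylight


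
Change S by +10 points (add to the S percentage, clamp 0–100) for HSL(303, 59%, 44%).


Original S = 59%
Adjustment = +10 percentage points
New S = 59 + (10) = 69
Clamp to [0, 100] → 69
= HSL(303°, 69%, 44%)


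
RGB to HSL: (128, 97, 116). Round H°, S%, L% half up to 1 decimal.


Normalize: R'=128/255≈0.5020, G'=97/255≈0.3804, B'=116/255≈0.4549
Max=128/255, Min=97/255, Δ=Max-Min=31/255
L = (Max+Min)/2 = (128+97)/510 = 225/510 = 0.44117… → L = 44.1%
L ≤ 0.5 → S = Δ/(Max+Min) = 31/(128+97) = 31/225 = 0.13777… → S = 13.8%
(the 1/255 factors cancel in S and H, so raw channel differences can be used)
Max is R' → H = 60 × (((G-B)/Δ) mod 6) = 60 × (((97-116)/31) mod 6)
  (-19)/31 = -0.6129…; negative, so add 6 → 5.3870…
  H = 60 × 5.3870… = 323.225…° → H = 323.2°
= HSL(323.2°, 13.8%, 44.1%)


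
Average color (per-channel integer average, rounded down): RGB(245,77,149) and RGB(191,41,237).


Midpoint: each channel = ⌊(C₁+C₂)/2⌋
R: ⌊(245+191)/2⌋ = 218
G: ⌊(77+41)/2⌋ = 59
B: ⌊(149+237)/2⌋ = 193
= RGB(218, 59, 193)


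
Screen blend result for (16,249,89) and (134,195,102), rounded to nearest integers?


Screen: C = 255 - (255-A)×(255-B)/255, rounded to nearest integer
R: 255 - (255-16)×(255-134)/255 = 255 - 28919/255 ≈ 255 - 113.408 = 141.592 → 142
G: 255 - (255-249)×(255-195)/255 = 255 - 360/255 ≈ 255 - 1.412 = 253.588 → 254
B: 255 - (255-89)×(255-102)/255 = 255 - 25398/255 ≈ 255 - 99.600 = 155.400 → 155
= RGB(142, 254, 155)


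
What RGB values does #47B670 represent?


47 → 71 (R)
B6 → 182 (G)
70 → 112 (B)
= RGB(71, 182, 112)


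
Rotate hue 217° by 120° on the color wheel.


New hue = (H + rotation) mod 360
New hue = (217 + 120) mod 360
= 337 mod 360
= 337°


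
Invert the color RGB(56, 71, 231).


Invert: (255-R, 255-G, 255-B)
R: 255-56 = 199
G: 255-71 = 184
B: 255-231 = 24
= RGB(199, 184, 24)


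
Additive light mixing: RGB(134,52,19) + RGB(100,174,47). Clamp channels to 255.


Additive: each channel = min(255, C₁+C₂)
R: 134+100 = 234 → 234
G: 52+174 = 226 → 226
B: 19+47 = 66 → 66
= RGB(234, 226, 66)


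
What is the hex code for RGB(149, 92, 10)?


R = 149 → 95 (hex)
G = 92 → 5C (hex)
B = 10 → 0A (hex)
Hex = #955C0A


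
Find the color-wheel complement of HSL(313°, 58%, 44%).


Complement = opposite side of color wheel = hue + 180°
H' = (313 + 180) mod 360 = 133°
S and L unchanged.
= HSL(133°, 58%, 44%)


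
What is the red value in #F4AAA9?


Color: #F4AAA9
R = F4 = 244
G = AA = 170
B = A9 = 169
Red = 244


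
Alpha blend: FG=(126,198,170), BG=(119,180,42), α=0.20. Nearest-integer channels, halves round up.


C = α×F + (1-α)×B, with 1-α = 0.80
R: 0.20×126 + 0.80×119 = 25.20 + 95.20 = 120.40 → 120
G: 0.20×198 + 0.80×180 = 39.60 + 144.00 = 183.60 → 184
B: 0.20×170 + 0.80×42 = 34.00 + 33.60 = 67.60 → 68
= RGB(120, 184, 68)


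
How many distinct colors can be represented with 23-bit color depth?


Colors = 2^bits = 2^23
= 8,388,608 colors


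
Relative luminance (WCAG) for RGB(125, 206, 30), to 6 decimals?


Linearize each channel (sRGB transfer function): c = v/255; c_lin = c/12.92 if c ≤ 0.04045, else ((c+0.055)/1.055)^2.4
  R: 125/255 ≈ 0.490196 > 0.04045 → ((0.490196+0.055)/1.055)^2.4 ≈ 0.205079
  G: 206/255 ≈ 0.807843 > 0.04045 → ((0.807843+0.055)/1.055)^2.4 ≈ 0.617207
  B: 30/255 ≈ 0.117647 > 0.04045 → ((0.117647+0.055)/1.055)^2.4 ≈ 0.012983
R_lin = 0.205079, G_lin = 0.617207, B_lin = 0.012983
L = 0.2126×R + 0.7152×G + 0.0722×B
L = 0.2126×0.205079 + 0.7152×0.617207 + 0.0722×0.012983
L ≈ 0.485963


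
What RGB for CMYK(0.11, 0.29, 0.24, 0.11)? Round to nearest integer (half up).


R = 255 × (1-C) × (1-K) = 255 × 0.89 × 0.89 = 201.9855 → 202
G = 255 × (1-M) × (1-K) = 255 × 0.71 × 0.89 = 161.1345 → 161
B = 255 × (1-Y) × (1-K) = 255 × 0.76 × 0.89 = 172.482 → 172
= RGB(202, 161, 172)


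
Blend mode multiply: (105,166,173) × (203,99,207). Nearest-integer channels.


Multiply: C = A×B/255, rounded to nearest integer
R: 105×203/255 = 21315/255 ≈ 83.588 → 84
G: 166×99/255 = 16434/255 ≈ 64.447 → 64
B: 173×207/255 = 35811/255 ≈ 140.435 → 140
= RGB(84, 64, 140)


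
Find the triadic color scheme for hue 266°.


Triadic: equally spaced at 120° intervals
H1 = 266°
H2 = (266 + 120) mod 360 = 26°
H3 = (266 + 240) mod 360 = 146°
Triadic = 266°, 26°, 146°


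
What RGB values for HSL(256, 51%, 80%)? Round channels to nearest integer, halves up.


H=256°, S=0.51, L=0.80
C = (1-|2L-1|)×S = (1-|0.60|)×0.51 = 0.204
H' = H/60 = 256/60 ≈ 4.2667; X = C×(1-|H' mod 2 - 1|) = 0.0544
m = L - C/2 = 0.80 - 0.102 = 0.698
Sector ⌊H'⌋ = 4 → (R',G',B') = (0.0544, 0.0, 0.204)
RGB = ((R'+m)×255, (G'+m)×255, (B'+m)×255) = (191.862, 177.99, 230.01)
Round half up → RGB(192, 178, 230)


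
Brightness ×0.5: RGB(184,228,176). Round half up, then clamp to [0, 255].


Multiply each channel by 0.5, round half up, clamp to [0, 255]
R: 184×0.5 = 92
G: 228×0.5 = 114
B: 176×0.5 = 88
= RGB(92, 114, 88)


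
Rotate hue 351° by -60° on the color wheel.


New hue = (H + rotation) mod 360
New hue = (351 -60) mod 360
= 291 mod 360
= 291°


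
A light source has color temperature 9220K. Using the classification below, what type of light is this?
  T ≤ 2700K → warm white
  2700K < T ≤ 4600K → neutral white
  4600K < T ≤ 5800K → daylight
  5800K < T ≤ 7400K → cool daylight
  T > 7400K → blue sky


Temperature: 9220K
9220K > 7400K → blue sky
Classification: blue sky


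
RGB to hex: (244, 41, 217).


R = 244 → F4 (hex)
G = 41 → 29 (hex)
B = 217 → D9 (hex)
Hex = #F429D9


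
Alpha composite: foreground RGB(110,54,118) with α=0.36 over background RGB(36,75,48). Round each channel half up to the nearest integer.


C = α×F + (1-α)×B, with 1-α = 0.64
R: 0.36×110 + 0.64×36 = 39.60 + 23.04 = 62.64 → 63
G: 0.36×54 + 0.64×75 = 19.44 + 48.00 = 67.44 → 67
B: 0.36×118 + 0.64×48 = 42.48 + 30.72 = 73.20 → 73
= RGB(63, 67, 73)


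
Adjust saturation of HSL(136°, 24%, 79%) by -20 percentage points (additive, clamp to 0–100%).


Original S = 24%
Adjustment = -20 percentage points
New S = 24 + (-20) = 4
Clamp to [0, 100] → 4
= HSL(136°, 4%, 79%)


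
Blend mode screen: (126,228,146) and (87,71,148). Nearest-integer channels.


Screen: C = 255 - (255-A)×(255-B)/255, rounded to nearest integer
R: 255 - (255-126)×(255-87)/255 = 255 - 21672/255 ≈ 255 - 84.988 = 170.012 → 170
G: 255 - (255-228)×(255-71)/255 = 255 - 4968/255 ≈ 255 - 19.482 = 235.518 → 236
B: 255 - (255-146)×(255-148)/255 = 255 - 11663/255 ≈ 255 - 45.737 = 209.263 → 209
= RGB(170, 236, 209)


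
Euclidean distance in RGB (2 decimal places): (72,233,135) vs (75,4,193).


d = √[(R₁-R₂)² + (G₁-G₂)² + (B₁-B₂)²]
d = √[(72-75)² + (233-4)² + (135-193)²]
d = √[9 + 52441 + 3364]
d = √55814
d ≈ 236.25


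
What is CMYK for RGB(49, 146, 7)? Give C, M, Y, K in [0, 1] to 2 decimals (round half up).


R'=49/255≈0.1922, G'=146/255≈0.5725, B'=7/255≈0.0275
K = 1 - max(R',G',B') = 1 - 146/255 = 109/255 = 0.42745… → 0.43
(1-R'-K)/(1-K) simplifies to (max-R)/max with max = 146:
C = (146-49)/146 = 97/146 = 0.66438… → 0.66
M = (146-146)/146 = 0/146 = 0 → 0.00
Y = (146-7)/146 = 139/146 = 0.95205… → 0.95
= CMYK(0.66, 0.00, 0.95, 0.43)


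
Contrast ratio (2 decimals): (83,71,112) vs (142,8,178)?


Linearize each sRGB channel c=v/255: c/12.92 if c ≤ 0.04045 else ((c+0.055)/1.055)^2.4
L = 0.2126×R_lin + 0.7152×G_lin + 0.0722×B_lin
Color 1 (83,71,112):
  R=83: 83/255≈0.3255 > 0.04045 → ((0.3255+0.055)/1.055)^2.4 ≈ 0.08650
  G=71: 71/255≈0.2784 > 0.04045 → ((0.2784+0.055)/1.055)^2.4 ≈ 0.06301
  B=112: 112/255≈0.4392 > 0.04045 → ((0.4392+0.055)/1.055)^2.4 ≈ 0.16203
  L1 = 0.2126×0.08650 + 0.7152×0.06301 + 0.0722×0.16203 ≈ 0.07515
Color 2 (142,8,178):
  R=142: 142/255≈0.5569 > 0.04045 → ((0.5569+0.055)/1.055)^2.4 ≈ 0.27050
  G=8: 8/255≈0.0314 ≤ 0.04045 → 0.0314/12.92 ≈ 0.00243
  B=178: 178/255≈0.6980 > 0.04045 → ((0.6980+0.055)/1.055)^2.4 ≈ 0.44520
  L2 = 0.2126×0.27050 + 0.7152×0.00243 + 0.0722×0.44520 ≈ 0.09139
Lighter = 0.09139, Darker = 0.07515
Ratio = (L_lighter + 0.05) / (L_darker + 0.05)
Ratio = (0.09139 + 0.05) / (0.07515 + 0.05) = 0.14139 / 0.12515 ≈ 1.1297
Ratio ≈ 1.13:1


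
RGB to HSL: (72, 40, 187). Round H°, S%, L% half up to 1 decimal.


Normalize: R'=72/255≈0.2824, G'=40/255≈0.1569, B'=187/255≈0.7333
Max=187/255, Min=40/255, Δ=Max-Min=147/255
L = (Max+Min)/2 = (187+40)/510 = 227/510 = 0.44509… → L = 44.5%
L ≤ 0.5 → S = Δ/(Max+Min) = 147/(187+40) = 147/227 = 0.64757… → S = 64.8%
(the 1/255 factors cancel in S and H, so raw channel differences can be used)
Max is B' → H = 60 × ((R-G)/Δ + 4) = 60 × ((72-40)/147 + 4)
  32/147 + 4 = 0.2176… + 4 = 4.2176…
  H = 60 × 4.2176… = 253.061…° → H = 253.1°
= HSL(253.1°, 64.8%, 44.5%)


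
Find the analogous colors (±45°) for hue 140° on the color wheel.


Base hue: 140°
Left analog: (140 - 45) mod 360 = 95°
Right analog: (140 + 45) mod 360 = 185°
Analogous hues = 95° and 185°


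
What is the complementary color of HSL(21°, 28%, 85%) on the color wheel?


Complement = opposite side of color wheel = hue + 180°
H' = (21 + 180) mod 360 = 201°
S and L unchanged.
= HSL(201°, 28%, 85%)


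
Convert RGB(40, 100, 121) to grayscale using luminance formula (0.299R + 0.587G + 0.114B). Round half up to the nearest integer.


Gray = 0.299×R + 0.587×G + 0.114×B
Gray = 0.299×40 + 0.587×100 + 0.114×121
Gray = 11.960 + 58.700 + 13.794
Gray = 84.454 → round half up → 84
Gray = 84


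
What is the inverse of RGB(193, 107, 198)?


Invert: (255-R, 255-G, 255-B)
R: 255-193 = 62
G: 255-107 = 148
B: 255-198 = 57
= RGB(62, 148, 57)


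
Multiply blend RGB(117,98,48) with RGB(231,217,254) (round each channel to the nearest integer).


Multiply: C = A×B/255, rounded to nearest integer
R: 117×231/255 = 27027/255 ≈ 105.988 → 106
G: 98×217/255 = 21266/255 ≈ 83.396 → 83
B: 48×254/255 = 12192/255 ≈ 47.812 → 48
= RGB(106, 83, 48)


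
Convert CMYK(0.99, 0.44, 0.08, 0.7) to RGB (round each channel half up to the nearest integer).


R = 255 × (1-C) × (1-K) = 255 × 0.01 × 0.30 = 0.765 → 1
G = 255 × (1-M) × (1-K) = 255 × 0.56 × 0.30 = 42.84 → 43
B = 255 × (1-Y) × (1-K) = 255 × 0.92 × 0.30 = 70.38 → 70
= RGB(1, 43, 70)


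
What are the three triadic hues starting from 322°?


Triadic: equally spaced at 120° intervals
H1 = 322°
H2 = (322 + 120) mod 360 = 82°
H3 = (322 + 240) mod 360 = 202°
Triadic = 322°, 82°, 202°


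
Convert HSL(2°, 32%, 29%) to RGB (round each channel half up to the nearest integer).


H=2°, S=0.32, L=0.29
C = (1-|2L-1|)×S = (1-|-0.42|)×0.32 = 0.1856
H' = H/60 = 2/60 ≈ 0.0333; X = C×(1-|H' mod 2 - 1|) ≈ 0.0062
m = L - C/2 = 0.29 - 0.0928 = 0.1972
Sector ⌊H'⌋ = 0 → (R',G',B') = (0.1856, ≈0.0062, 0.0)
RGB = ((R'+m)×255, (G'+m)×255, (B'+m)×255) = (97.614, 51.8636, 50.286)
Round half up → RGB(98, 52, 50)


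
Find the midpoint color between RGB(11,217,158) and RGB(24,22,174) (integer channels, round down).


Midpoint: each channel = ⌊(C₁+C₂)/2⌋
R: ⌊(11+24)/2⌋ = 17
G: ⌊(217+22)/2⌋ = 119
B: ⌊(158+174)/2⌋ = 166
= RGB(17, 119, 166)


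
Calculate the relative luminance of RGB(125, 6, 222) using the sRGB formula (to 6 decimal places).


Linearize each channel (sRGB transfer function): c = v/255; c_lin = c/12.92 if c ≤ 0.04045, else ((c+0.055)/1.055)^2.4
  R: 125/255 ≈ 0.490196 > 0.04045 → ((0.490196+0.055)/1.055)^2.4 ≈ 0.205079
  G: 6/255 ≈ 0.023529 ≤ 0.04045 → 0.023529/12.92 ≈ 0.001821
  B: 222/255 ≈ 0.870588 > 0.04045 → ((0.870588+0.055)/1.055)^2.4 ≈ 0.730461
R_lin = 0.205079, G_lin = 0.001821, B_lin = 0.730461
L = 0.2126×R + 0.7152×G + 0.0722×B
L = 0.2126×0.205079 + 0.7152×0.001821 + 0.0722×0.730461
L ≈ 0.097641


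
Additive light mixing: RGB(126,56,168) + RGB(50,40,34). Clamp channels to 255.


Additive: each channel = min(255, C₁+C₂)
R: 126+50 = 176 → 176
G: 56+40 = 96 → 96
B: 168+34 = 202 → 202
= RGB(176, 96, 202)


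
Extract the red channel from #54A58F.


Color: #54A58F
R = 54 = 84
G = A5 = 165
B = 8F = 143
Red = 84


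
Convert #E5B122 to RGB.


E5 → 229 (R)
B1 → 177 (G)
22 → 34 (B)
= RGB(229, 177, 34)


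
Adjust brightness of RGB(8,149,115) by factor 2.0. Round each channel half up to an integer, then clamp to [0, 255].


Multiply each channel by 2.0, round half up, clamp to [0, 255]
R: 8×2.0 = 16
G: 149×2.0 = 298 → clamp → 255
B: 115×2.0 = 230
= RGB(16, 255, 230)


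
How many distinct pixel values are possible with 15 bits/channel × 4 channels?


Total bits = 15 bits/channel × 4 channels = 60 bits
Distinct pixel values = 2^60
= 1,152,921,504,606,846,976 pixel values


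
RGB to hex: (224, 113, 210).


R = 224 → E0 (hex)
G = 113 → 71 (hex)
B = 210 → D2 (hex)
Hex = #E071D2


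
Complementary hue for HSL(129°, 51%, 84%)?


Complement = opposite side of color wheel = hue + 180°
H' = (129 + 180) mod 360 = 309°
S and L unchanged.
= HSL(309°, 51%, 84%)


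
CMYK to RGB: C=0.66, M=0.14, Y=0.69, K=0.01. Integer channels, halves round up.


R = 255 × (1-C) × (1-K) = 255 × 0.34 × 0.99 = 85.833 → 86
G = 255 × (1-M) × (1-K) = 255 × 0.86 × 0.99 = 217.107 → 217
B = 255 × (1-Y) × (1-K) = 255 × 0.31 × 0.99 = 78.2595 → 78
= RGB(86, 217, 78)


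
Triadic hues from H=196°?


Triadic: equally spaced at 120° intervals
H1 = 196°
H2 = (196 + 120) mod 360 = 316°
H3 = (196 + 240) mod 360 = 76°
Triadic = 196°, 316°, 76°


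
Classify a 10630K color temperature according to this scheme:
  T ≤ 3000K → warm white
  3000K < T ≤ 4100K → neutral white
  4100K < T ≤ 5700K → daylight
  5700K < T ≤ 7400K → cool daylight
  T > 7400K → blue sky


Temperature: 10630K
10630K > 7400K → blue sky
Classification: blue sky


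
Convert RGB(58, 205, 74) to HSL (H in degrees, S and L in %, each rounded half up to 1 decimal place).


Normalize: R'=58/255≈0.2275, G'=205/255≈0.8039, B'=74/255≈0.2902
Max=205/255, Min=58/255, Δ=Max-Min=147/255
L = (Max+Min)/2 = (205+58)/510 = 263/510 = 0.51568… → L = 51.6%
L > 0.5 → S = Δ/(2-Max-Min) = 147/(510-205-58) = 147/247 = 0.59514… → S = 59.5%
(the 1/255 factors cancel in S and H, so raw channel differences can be used)
Max is G' → H = 60 × ((B-R)/Δ + 2) = 60 × ((74-58)/147 + 2)
  16/147 + 2 = 0.1088… + 2 = 2.1088…
  H = 60 × 2.1088… = 126.530…° → H = 126.5°
= HSL(126.5°, 59.5%, 51.6%)


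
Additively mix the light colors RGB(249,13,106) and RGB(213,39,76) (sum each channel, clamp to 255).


Additive: each channel = min(255, C₁+C₂)
R: 249+213 = 462 → 255
G: 13+39 = 52 → 52
B: 106+76 = 182 → 182
= RGB(255, 52, 182)


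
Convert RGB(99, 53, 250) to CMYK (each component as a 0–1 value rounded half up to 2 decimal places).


R'=99/255≈0.3882, G'=53/255≈0.2078, B'=250/255≈0.9804
K = 1 - max(R',G',B') = 1 - 250/255 = 5/255 = 0.01960… → 0.02
(1-R'-K)/(1-K) simplifies to (max-R)/max with max = 250:
C = (250-99)/250 = 151/250 = 0.604 → 0.60
M = (250-53)/250 = 197/250 = 0.788 → 0.79
Y = (250-250)/250 = 0/250 = 0 → 0.00
= CMYK(0.60, 0.79, 0.00, 0.02)


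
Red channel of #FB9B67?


Color: #FB9B67
R = FB = 251
G = 9B = 155
B = 67 = 103
Red = 251


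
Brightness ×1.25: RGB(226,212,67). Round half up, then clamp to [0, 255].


Multiply each channel by 1.25, round half up, clamp to [0, 255]
R: 226×1.25 = 282.5 → round → 283 → clamp → 255
G: 212×1.25 = 265 → clamp → 255
B: 67×1.25 = 83.75 → round → 84
= RGB(255, 255, 84)


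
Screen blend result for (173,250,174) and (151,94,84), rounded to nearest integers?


Screen: C = 255 - (255-A)×(255-B)/255, rounded to nearest integer
R: 255 - (255-173)×(255-151)/255 = 255 - 8528/255 ≈ 255 - 33.443 = 221.557 → 222
G: 255 - (255-250)×(255-94)/255 = 255 - 805/255 ≈ 255 - 3.157 = 251.843 → 252
B: 255 - (255-174)×(255-84)/255 = 255 - 13851/255 ≈ 255 - 54.318 = 200.682 → 201
= RGB(222, 252, 201)


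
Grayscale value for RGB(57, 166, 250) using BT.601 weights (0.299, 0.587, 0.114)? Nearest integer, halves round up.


Gray = 0.299×R + 0.587×G + 0.114×B
Gray = 0.299×57 + 0.587×166 + 0.114×250
Gray = 17.043 + 97.442 + 28.500
Gray = 142.985 → round half up → 143
Gray = 143


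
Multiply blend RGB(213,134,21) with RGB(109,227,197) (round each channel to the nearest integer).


Multiply: C = A×B/255, rounded to nearest integer
R: 213×109/255 = 23217/255 ≈ 91.047 → 91
G: 134×227/255 = 30418/255 ≈ 119.286 → 119
B: 21×197/255 = 4137/255 ≈ 16.224 → 16
= RGB(91, 119, 16)


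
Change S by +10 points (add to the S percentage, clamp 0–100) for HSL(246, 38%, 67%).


Original S = 38%
Adjustment = +10 percentage points
New S = 38 + (10) = 48
Clamp to [0, 100] → 48
= HSL(246°, 48%, 67%)


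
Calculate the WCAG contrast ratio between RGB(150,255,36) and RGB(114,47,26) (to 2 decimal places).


Linearize each sRGB channel c=v/255: c/12.92 if c ≤ 0.04045 else ((c+0.055)/1.055)^2.4
L = 0.2126×R_lin + 0.7152×G_lin + 0.0722×B_lin
Color 1 (150,255,36):
  R=150: 150/255≈0.5882 > 0.04045 → ((0.5882+0.055)/1.055)^2.4 ≈ 0.30499
  G=255: 255/255≈1.0000 > 0.04045 → ((1.0000+0.055)/1.055)^2.4 ≈ 1.00000
  B=36: 36/255≈0.1412 > 0.04045 → ((0.1412+0.055)/1.055)^2.4 ≈ 0.01764
  L1 = 0.2126×0.30499 + 0.7152×1.00000 + 0.0722×0.01764 ≈ 0.78131
Color 2 (114,47,26):
  R=114: 114/255≈0.4471 > 0.04045 → ((0.4471+0.055)/1.055)^2.4 ≈ 0.16827
  G=47: 47/255≈0.1843 > 0.04045 → ((0.1843+0.055)/1.055)^2.4 ≈ 0.02843
  B=26: 26/255≈0.1020 > 0.04045 → ((0.1020+0.055)/1.055)^2.4 ≈ 0.01033
  L2 = 0.2126×0.16827 + 0.7152×0.02843 + 0.0722×0.01033 ≈ 0.05685
Lighter = 0.78131, Darker = 0.05685
Ratio = (L_lighter + 0.05) / (L_darker + 0.05)
Ratio = (0.78131 + 0.05) / (0.05685 + 0.05) = 0.83131 / 0.10685 ≈ 7.7802
Ratio ≈ 7.78:1


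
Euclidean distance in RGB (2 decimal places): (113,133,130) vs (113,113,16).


d = √[(R₁-R₂)² + (G₁-G₂)² + (B₁-B₂)²]
d = √[(113-113)² + (133-113)² + (130-16)²]
d = √[0 + 400 + 12996]
d = √13396
d ≈ 115.74


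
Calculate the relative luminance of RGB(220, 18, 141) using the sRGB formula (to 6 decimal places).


Linearize each channel (sRGB transfer function): c = v/255; c_lin = c/12.92 if c ≤ 0.04045, else ((c+0.055)/1.055)^2.4
  R: 220/255 ≈ 0.862745 > 0.04045 → ((0.862745+0.055)/1.055)^2.4 ≈ 0.715694
  G: 18/255 ≈ 0.070588 > 0.04045 → ((0.070588+0.055)/1.055)^2.4 ≈ 0.006049
  B: 141/255 ≈ 0.552941 > 0.04045 → ((0.552941+0.055)/1.055)^2.4 ≈ 0.266356
R_lin = 0.715694, G_lin = 0.006049, B_lin = 0.266356
L = 0.2126×R + 0.7152×G + 0.0722×B
L = 0.2126×0.715694 + 0.7152×0.006049 + 0.0722×0.266356
L ≈ 0.175713


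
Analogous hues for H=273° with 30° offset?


Base hue: 273°
Left analog: (273 - 30) mod 360 = 243°
Right analog: (273 + 30) mod 360 = 303°
Analogous hues = 243° and 303°


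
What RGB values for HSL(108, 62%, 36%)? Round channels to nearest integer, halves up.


H=108°, S=0.62, L=0.36
C = (1-|2L-1|)×S = (1-|-0.28|)×0.62 = 0.4464
H' = H/60 = 108/60 ≈ 1.8000; X = C×(1-|H' mod 2 - 1|) = 0.08928
m = L - C/2 = 0.36 - 0.2232 = 0.1368
Sector ⌊H'⌋ = 1 → (R',G',B') = (0.08928, 0.4464, 0.0)
RGB = ((R'+m)×255, (G'+m)×255, (B'+m)×255) = (57.6504, 148.716, 34.884)
Round half up → RGB(58, 149, 35)


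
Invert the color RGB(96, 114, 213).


Invert: (255-R, 255-G, 255-B)
R: 255-96 = 159
G: 255-114 = 141
B: 255-213 = 42
= RGB(159, 141, 42)


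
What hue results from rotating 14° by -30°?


New hue = (H + rotation) mod 360
New hue = (14 -30) mod 360
= -16 mod 360
= 344°


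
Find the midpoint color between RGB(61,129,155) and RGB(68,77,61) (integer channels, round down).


Midpoint: each channel = ⌊(C₁+C₂)/2⌋
R: ⌊(61+68)/2⌋ = 64
G: ⌊(129+77)/2⌋ = 103
B: ⌊(155+61)/2⌋ = 108
= RGB(64, 103, 108)


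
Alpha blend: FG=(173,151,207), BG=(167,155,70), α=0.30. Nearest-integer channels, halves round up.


C = α×F + (1-α)×B, with 1-α = 0.70
R: 0.30×173 + 0.70×167 = 51.90 + 116.90 = 168.80 → 169
G: 0.30×151 + 0.70×155 = 45.30 + 108.50 = 153.80 → 154
B: 0.30×207 + 0.70×70 = 62.10 + 49.00 = 111.10 → 111
= RGB(169, 154, 111)


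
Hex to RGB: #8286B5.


82 → 130 (R)
86 → 134 (G)
B5 → 181 (B)
= RGB(130, 134, 181)


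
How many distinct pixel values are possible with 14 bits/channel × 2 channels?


Total bits = 14 bits/channel × 2 channels = 28 bits
Distinct pixel values = 2^28
= 268,435,456 pixel values


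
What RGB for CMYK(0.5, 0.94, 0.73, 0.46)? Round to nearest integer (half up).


R = 255 × (1-C) × (1-K) = 255 × 0.50 × 0.54 = 68.85 → 69
G = 255 × (1-M) × (1-K) = 255 × 0.06 × 0.54 = 8.262 → 8
B = 255 × (1-Y) × (1-K) = 255 × 0.27 × 0.54 = 37.179 → 37
= RGB(69, 8, 37)


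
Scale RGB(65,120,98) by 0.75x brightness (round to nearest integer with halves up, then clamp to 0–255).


Multiply each channel by 0.75, round half up, clamp to [0, 255]
R: 65×0.75 = 48.75 → round → 49
G: 120×0.75 = 90
B: 98×0.75 = 73.5 → round → 74
= RGB(49, 90, 74)


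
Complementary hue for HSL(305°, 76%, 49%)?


Complement = opposite side of color wheel = hue + 180°
H' = (305 + 180) mod 360 = 125°
S and L unchanged.
= HSL(125°, 76%, 49%)


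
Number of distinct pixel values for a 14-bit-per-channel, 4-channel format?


Total bits = 14 bits/channel × 4 channels = 56 bits
Distinct pixel values = 2^56
= 72,057,594,037,927,936 pixel values


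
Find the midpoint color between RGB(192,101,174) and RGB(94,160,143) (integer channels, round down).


Midpoint: each channel = ⌊(C₁+C₂)/2⌋
R: ⌊(192+94)/2⌋ = 143
G: ⌊(101+160)/2⌋ = 130
B: ⌊(174+143)/2⌋ = 158
= RGB(143, 130, 158)


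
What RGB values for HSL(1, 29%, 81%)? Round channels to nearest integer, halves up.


H=1°, S=0.29, L=0.81
C = (1-|2L-1|)×S = (1-|0.62|)×0.29 = 0.1102
H' = H/60 = 1/60 ≈ 0.0167; X = C×(1-|H' mod 2 - 1|) ≈ 0.0018
m = L - C/2 = 0.81 - 0.0551 = 0.7549
Sector ⌊H'⌋ = 0 → (R',G',B') = (0.1102, ≈0.0018, 0.0)
RGB = ((R'+m)×255, (G'+m)×255, (B'+m)×255) = (220.6005, 192.96785, 192.4995)
Round half up → RGB(221, 193, 192)
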